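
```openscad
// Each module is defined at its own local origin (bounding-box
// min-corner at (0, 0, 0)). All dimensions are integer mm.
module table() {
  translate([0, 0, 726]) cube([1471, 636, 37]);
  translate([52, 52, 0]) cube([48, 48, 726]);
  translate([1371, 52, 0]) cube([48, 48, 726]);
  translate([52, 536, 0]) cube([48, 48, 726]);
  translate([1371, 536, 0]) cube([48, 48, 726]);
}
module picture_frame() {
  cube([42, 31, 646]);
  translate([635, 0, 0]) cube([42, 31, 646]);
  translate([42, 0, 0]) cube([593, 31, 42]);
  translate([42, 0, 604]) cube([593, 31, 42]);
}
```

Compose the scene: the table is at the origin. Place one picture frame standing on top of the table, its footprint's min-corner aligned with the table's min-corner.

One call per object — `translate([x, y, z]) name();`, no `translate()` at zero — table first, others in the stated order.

table();
translate([0, 0, 763]) picture_frame();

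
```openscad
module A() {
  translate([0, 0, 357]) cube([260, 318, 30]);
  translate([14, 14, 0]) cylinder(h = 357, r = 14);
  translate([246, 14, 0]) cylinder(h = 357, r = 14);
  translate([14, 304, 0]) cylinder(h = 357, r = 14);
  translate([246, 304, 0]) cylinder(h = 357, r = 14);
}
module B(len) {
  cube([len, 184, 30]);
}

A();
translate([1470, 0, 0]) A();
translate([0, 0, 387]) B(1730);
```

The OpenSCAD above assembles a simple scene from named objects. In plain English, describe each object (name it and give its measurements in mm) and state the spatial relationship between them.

A is a four-legged stool. The seat is a 260×318×30 mm slab whose top surface is at z = 387 mm; four round legs, each 28 mm in diameter, run from the floor (z = 0) to the underside of the seat, each leg's axis is inset half a diameter from the nearest pair of seat edges (so the leg's bounding box is flush with the corner).

B is a rectangular beam 1730 mm long (x), 184 mm deep (y), 30 mm thick (z).

The beam spans the tops of two stools placed 1210 mm apart, resting at z = 387 mm.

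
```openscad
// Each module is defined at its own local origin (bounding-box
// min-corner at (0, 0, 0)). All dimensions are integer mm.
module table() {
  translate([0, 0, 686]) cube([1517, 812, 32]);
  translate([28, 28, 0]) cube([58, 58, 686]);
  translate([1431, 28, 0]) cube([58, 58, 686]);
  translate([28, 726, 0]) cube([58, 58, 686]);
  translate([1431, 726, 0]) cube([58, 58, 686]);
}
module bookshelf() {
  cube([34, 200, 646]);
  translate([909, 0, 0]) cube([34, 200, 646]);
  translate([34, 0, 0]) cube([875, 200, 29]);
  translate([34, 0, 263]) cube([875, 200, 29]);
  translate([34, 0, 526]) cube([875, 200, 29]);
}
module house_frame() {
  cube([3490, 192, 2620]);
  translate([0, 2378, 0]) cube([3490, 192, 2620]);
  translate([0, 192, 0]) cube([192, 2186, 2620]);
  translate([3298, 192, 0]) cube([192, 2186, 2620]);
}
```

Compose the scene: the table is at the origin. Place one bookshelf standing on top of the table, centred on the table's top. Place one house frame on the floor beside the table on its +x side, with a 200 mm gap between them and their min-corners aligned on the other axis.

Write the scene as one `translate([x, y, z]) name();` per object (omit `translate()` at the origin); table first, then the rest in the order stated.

table();
translate([287, 306, 718]) bookshelf();
translate([1717, 0, 0]) house_frame();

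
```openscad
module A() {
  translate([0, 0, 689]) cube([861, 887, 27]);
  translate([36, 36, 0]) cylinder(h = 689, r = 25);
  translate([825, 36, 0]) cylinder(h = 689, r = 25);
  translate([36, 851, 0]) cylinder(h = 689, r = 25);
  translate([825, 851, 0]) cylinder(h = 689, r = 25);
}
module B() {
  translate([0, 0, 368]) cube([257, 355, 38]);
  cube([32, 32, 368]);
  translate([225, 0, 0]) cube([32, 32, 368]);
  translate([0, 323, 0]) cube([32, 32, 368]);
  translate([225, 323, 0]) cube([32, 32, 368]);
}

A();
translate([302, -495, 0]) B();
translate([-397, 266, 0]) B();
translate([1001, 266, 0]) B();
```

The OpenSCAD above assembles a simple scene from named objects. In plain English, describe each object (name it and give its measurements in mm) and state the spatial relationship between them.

A is a rectangular dining table. The top is 861×887×27 mm with its upper surface at z = 716 mm. It stands on four round legs of 50 mm diameter, each leg's bounding box inset 11 mm from the nearest pair of top edges, running from the floor to the underside of the top.

B is a four-legged stool. The seat is a 257×355×38 mm slab whose top surface is at z = 406 mm; four square legs, each 32×32 mm in cross-section, run from the floor (z = 0) to the underside of the seat, each flush with a corner of the seat.

Three stools sit around the table at the −y, −x, +x sides.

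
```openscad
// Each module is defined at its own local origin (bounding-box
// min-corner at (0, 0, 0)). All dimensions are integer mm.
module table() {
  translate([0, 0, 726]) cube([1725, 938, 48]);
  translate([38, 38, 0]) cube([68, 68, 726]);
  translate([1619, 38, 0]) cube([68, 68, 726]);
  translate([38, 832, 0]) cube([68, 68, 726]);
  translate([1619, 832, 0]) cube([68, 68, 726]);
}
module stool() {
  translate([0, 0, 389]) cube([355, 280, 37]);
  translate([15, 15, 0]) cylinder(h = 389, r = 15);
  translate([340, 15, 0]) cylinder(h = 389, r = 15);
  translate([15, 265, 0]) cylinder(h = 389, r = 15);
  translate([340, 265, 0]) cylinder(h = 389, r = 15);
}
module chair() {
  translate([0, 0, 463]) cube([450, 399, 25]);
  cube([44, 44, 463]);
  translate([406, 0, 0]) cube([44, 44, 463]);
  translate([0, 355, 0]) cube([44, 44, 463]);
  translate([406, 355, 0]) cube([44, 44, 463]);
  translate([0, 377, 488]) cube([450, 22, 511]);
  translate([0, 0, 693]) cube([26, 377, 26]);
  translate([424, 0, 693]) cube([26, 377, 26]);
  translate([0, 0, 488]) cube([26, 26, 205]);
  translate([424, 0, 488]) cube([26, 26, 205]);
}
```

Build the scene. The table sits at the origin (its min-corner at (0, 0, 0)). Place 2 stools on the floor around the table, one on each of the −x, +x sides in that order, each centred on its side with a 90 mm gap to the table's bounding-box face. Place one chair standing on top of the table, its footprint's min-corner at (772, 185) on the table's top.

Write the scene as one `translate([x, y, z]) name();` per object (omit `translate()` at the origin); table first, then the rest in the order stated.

table();
translate([-445, 329, 0]) stool();
translate([1815, 329, 0]) stool();
translate([772, 185, 774]) chair();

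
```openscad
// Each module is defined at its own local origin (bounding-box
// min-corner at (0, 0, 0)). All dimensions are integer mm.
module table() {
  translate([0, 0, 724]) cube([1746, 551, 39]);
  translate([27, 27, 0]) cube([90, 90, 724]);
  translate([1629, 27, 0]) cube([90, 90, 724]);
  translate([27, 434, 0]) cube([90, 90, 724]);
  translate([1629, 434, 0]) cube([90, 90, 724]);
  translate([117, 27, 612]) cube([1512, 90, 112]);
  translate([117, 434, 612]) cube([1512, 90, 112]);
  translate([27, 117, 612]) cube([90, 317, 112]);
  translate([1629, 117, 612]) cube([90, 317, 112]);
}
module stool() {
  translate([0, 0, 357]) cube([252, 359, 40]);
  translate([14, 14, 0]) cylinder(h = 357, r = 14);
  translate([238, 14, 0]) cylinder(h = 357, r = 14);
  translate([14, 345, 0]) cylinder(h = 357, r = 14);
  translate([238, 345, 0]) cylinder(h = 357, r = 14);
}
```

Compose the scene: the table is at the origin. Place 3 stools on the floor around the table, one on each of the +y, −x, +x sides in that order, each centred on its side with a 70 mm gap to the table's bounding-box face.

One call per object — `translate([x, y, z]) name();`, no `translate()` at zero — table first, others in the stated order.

table();
translate([747, 621, 0]) stool();
translate([-322, 96, 0]) stool();
translate([1816, 96, 0]) stool();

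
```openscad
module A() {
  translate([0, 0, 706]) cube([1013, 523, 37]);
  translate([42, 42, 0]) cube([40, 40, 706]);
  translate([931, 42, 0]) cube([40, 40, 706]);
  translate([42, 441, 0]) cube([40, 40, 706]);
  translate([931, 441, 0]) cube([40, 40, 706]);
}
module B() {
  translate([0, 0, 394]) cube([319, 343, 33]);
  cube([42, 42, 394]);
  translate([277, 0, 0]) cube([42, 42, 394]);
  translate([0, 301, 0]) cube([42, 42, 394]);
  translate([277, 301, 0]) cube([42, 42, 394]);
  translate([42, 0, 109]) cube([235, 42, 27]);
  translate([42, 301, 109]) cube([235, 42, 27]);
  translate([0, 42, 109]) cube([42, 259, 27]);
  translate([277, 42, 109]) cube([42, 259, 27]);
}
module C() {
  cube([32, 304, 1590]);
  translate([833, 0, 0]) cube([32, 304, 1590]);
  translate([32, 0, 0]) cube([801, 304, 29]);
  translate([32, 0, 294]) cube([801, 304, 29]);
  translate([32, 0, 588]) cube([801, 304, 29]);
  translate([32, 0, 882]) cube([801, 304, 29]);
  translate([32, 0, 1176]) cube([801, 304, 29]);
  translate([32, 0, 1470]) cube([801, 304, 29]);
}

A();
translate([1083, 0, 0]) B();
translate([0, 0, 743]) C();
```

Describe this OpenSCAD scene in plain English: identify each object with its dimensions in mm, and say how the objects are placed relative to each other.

A is a rectangular dining table. The top is 1013×523×37 mm with its upper surface at z = 743 mm. It stands on four 40×40 mm square legs, each inset 42 mm from the nearest pair of top edges, running from the floor to the underside of the top.

B is a four-legged stool. The seat is a 319×343×33 mm slab whose top surface is at z = 427 mm; four square legs, each 42×42 mm in cross-section, run from the floor (z = 0) to the underside of the seat, each flush with a corner of the seat. Four stretchers, 42 mm wide and 27 mm tall, connect adjacent legs with their undersides at z = 109 mm, each running between the inner faces of the legs it joins and aligned with the legs' outer faces on the other axis.

C is a bookshelf 865 mm wide overall, 304 mm deep and 1590 mm tall. The two sides are 32 mm thick vertical panels. 6 horizontal shelves of 29 mm thickness span between the inner faces of the sides; the lowest shelf sits on the floor and shelves are stacked with a clear vertical gap of 265 mm between each pair.

The stool is on the floor beside the table on its +x side. The bookshelf is on top of the table.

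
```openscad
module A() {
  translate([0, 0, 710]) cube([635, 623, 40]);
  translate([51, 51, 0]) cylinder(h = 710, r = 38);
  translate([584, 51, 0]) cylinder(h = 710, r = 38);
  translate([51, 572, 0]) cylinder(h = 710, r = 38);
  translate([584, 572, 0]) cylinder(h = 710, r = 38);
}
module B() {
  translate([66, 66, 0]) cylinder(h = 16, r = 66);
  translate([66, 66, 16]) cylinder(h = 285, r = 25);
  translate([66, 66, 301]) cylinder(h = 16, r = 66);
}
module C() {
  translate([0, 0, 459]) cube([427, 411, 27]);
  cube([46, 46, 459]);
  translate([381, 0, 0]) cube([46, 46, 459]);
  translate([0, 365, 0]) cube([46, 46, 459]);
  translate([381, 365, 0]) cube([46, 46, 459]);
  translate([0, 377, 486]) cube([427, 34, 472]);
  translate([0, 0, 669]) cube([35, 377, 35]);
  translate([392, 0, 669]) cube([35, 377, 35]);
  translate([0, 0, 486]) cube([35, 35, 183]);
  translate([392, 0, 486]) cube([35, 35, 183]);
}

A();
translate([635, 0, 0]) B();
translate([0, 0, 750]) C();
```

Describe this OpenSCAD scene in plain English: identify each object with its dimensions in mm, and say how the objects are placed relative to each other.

A is a table: top 635 mm (x) × 623 mm (y), 40 mm thick, upper face at z = 750 mm, on four round legs of 76 mm diameter, each leg's bounding box inset 13 mm from the nearest pair of top edges, running from z = 0 to the bottom of the top.

B is a spool: two coaxial disc flanges of radius 66 mm and thickness 16 mm, joined by a core cylinder of radius 25 mm and height 285 mm. The lower flange rests on z = 0 and the three cylinders share a vertical axis.

C is a chair. The seat is a 427×411×27 mm slab with its top at z = 486 mm, on four 46×46 mm corner legs (flush with the seat edges, standing on z = 0). A flat backrest 34 mm thick, 472 mm tall, spans the full seat width and rises from the seat top along its +y edge, rear face flush with the rear of the seat. Two armrests of 35×35 mm section run along each side from the seat's front edge to the front of the backrest, top faces 218 mm above the seat top and outer faces flush with the seat's x-edges; a 35×35 mm post under the front of each armrest stands on the seat at the front corner.

The spool is against the table's +x side, with their −y faces flush. The chair is on top of the table.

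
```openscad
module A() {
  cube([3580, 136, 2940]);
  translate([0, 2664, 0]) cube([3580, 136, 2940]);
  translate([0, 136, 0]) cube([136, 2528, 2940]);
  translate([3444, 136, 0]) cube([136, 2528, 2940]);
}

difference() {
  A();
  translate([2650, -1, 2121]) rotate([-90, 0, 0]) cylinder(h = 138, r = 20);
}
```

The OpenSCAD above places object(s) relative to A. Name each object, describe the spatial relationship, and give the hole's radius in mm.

The subtracted cylinder has r = 20 mm.

A is a house frame. The house frame has a circular hole through its front wall. The hole's radius is 20 mm.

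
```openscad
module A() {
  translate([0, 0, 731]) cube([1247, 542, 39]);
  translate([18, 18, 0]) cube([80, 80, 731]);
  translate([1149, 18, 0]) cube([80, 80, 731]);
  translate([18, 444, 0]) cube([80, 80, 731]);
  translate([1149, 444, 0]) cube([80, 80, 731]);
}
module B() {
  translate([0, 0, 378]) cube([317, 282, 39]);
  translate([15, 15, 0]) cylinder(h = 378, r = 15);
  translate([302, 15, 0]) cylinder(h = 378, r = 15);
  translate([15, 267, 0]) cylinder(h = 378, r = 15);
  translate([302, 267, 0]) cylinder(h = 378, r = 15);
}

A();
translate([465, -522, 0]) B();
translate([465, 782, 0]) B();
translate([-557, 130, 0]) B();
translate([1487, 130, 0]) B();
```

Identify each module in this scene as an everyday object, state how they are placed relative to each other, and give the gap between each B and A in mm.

A is a table. B is a stool. Four stools sit around the table at the −y, +y, −x, +x sides. The gap between each stool and the table is 240 mm.

Each stool's nearest face is 240 mm from the table's bounding box.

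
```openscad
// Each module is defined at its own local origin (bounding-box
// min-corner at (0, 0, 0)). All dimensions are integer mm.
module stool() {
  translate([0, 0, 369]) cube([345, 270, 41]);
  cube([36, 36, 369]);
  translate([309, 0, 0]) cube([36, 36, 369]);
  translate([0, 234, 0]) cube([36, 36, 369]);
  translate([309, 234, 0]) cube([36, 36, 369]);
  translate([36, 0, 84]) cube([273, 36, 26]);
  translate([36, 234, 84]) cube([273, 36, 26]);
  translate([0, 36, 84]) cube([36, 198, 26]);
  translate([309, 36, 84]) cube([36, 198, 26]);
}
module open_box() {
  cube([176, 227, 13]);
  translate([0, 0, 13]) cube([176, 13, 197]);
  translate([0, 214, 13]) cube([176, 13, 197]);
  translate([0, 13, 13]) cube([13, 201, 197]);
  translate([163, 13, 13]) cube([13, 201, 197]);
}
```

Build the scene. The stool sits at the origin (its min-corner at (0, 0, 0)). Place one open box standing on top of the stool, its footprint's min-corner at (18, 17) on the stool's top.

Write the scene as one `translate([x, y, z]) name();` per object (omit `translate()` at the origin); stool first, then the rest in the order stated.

stool();
translate([18, 17, 410]) open_box();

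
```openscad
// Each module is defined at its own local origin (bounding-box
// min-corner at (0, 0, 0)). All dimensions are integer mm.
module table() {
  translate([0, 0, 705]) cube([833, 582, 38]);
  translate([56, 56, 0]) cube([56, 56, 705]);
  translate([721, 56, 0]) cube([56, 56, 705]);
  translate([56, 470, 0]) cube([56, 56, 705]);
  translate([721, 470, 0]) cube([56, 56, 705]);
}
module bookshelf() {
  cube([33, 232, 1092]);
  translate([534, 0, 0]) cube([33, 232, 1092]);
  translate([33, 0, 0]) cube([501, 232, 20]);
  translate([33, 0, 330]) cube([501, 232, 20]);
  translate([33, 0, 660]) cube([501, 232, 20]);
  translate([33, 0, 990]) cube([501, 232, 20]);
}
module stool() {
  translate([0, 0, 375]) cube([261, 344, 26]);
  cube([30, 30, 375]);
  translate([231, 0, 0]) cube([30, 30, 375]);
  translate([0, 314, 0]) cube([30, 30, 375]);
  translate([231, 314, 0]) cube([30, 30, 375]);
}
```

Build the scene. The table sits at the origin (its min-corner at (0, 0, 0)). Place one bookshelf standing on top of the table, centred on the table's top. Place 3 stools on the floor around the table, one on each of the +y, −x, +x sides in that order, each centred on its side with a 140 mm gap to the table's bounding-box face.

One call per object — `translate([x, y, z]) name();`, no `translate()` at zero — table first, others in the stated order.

table();
translate([133, 175, 743]) bookshelf();
translate([286, 722, 0]) stool();
translate([-401, 119, 0]) stool();
translate([973, 119, 0]) stool();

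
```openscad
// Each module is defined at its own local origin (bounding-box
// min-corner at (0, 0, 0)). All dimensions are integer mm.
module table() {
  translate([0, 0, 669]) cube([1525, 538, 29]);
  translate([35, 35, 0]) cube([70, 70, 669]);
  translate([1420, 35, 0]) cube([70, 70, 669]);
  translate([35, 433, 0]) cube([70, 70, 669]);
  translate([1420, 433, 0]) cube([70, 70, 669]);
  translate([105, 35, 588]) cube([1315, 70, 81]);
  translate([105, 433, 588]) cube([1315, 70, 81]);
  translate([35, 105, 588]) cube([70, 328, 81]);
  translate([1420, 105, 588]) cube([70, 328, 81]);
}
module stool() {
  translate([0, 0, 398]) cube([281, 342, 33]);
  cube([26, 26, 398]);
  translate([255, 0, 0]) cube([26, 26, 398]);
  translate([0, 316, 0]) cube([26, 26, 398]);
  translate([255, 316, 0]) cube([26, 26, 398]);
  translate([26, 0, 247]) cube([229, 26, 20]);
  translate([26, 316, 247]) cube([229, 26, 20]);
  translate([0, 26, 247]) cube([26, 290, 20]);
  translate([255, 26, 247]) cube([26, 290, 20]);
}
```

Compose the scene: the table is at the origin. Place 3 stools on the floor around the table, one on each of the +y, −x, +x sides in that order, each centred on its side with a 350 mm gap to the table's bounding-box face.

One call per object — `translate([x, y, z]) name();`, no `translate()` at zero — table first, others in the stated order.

table();
translate([622, 888, 0]) stool();
translate([-631, 98, 0]) stool();
translate([1875, 98, 0]) stool();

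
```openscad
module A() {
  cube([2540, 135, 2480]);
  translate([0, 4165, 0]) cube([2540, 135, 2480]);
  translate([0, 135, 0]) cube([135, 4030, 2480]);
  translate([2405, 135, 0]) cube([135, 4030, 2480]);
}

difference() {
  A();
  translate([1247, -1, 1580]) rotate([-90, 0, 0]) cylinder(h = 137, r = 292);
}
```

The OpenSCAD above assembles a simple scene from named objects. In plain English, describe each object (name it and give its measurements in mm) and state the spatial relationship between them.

A is the wall frame of a small rectangular building: four walls, each 2480 mm tall and 135 mm thick, enclosing a footprint 2540 mm (x) by 4300 mm (y) outside-to-outside, with no floor or roof. The front and back walls (the −y and +y sides) span the full width; the two side walls fit between them.

The house frame has a circular hole of radius 292 mm through its front wall, centred at (x = 1247, z = 1580).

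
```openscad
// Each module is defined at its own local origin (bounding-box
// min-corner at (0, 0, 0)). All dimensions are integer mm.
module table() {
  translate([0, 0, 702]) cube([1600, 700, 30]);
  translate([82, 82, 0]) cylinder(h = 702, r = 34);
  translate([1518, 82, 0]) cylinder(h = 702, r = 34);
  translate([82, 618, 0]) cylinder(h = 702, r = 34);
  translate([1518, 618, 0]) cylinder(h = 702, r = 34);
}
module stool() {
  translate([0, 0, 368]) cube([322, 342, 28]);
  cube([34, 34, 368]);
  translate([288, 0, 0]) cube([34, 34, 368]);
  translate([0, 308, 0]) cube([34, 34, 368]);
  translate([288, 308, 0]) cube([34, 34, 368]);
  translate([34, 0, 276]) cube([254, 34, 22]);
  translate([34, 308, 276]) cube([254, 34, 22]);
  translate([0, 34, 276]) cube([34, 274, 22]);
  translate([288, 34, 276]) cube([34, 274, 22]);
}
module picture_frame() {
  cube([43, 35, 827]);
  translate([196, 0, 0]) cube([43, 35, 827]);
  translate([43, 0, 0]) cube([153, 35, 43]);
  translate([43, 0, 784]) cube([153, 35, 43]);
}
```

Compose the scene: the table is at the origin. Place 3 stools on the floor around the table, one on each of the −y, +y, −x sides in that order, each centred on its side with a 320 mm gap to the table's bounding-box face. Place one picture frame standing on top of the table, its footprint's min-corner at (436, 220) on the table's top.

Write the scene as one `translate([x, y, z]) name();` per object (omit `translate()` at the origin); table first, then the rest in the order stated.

table();
translate([639, -662, 0]) stool();
translate([639, 1020, 0]) stool();
translate([-642, 179, 0]) stool();
translate([436, 220, 732]) picture_frame();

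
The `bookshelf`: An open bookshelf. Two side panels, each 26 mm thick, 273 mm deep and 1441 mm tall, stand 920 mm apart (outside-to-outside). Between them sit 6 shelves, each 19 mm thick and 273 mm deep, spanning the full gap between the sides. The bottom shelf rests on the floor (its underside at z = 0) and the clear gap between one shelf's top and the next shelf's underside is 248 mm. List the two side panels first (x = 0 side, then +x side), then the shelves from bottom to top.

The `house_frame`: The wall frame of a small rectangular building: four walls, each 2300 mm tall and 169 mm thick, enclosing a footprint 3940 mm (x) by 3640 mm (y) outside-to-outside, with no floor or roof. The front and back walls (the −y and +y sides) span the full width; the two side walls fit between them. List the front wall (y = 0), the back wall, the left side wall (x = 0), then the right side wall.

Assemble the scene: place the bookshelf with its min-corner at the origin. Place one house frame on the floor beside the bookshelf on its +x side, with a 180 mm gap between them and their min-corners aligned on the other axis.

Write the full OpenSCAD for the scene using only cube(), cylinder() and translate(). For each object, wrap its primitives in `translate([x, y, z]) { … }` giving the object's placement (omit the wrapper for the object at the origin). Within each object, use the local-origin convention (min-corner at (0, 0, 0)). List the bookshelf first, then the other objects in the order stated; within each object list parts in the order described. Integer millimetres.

cube([26, 273, 1441]);
translate([894, 0, 0]) cube([26, 273, 1441]);
translate([26, 0, 0]) cube([868, 273, 19]);
translate([26, 0, 267]) cube([868, 273, 19]);
translate([26, 0, 534]) cube([868, 273, 19]);
translate([26, 0, 801]) cube([868, 273, 19]);
translate([26, 0, 1068]) cube([868, 273, 19]);
translate([26, 0, 1335]) cube([868, 273, 19]);
translate([1100, 0, 0]) {
  cube([3940, 169, 2300]);
  translate([0, 3471, 0]) cube([3940, 169, 2300]);
  translate([0, 169, 0]) cube([169, 3302, 2300]);
  translate([3771, 169, 0]) cube([169, 3302, 2300]);
}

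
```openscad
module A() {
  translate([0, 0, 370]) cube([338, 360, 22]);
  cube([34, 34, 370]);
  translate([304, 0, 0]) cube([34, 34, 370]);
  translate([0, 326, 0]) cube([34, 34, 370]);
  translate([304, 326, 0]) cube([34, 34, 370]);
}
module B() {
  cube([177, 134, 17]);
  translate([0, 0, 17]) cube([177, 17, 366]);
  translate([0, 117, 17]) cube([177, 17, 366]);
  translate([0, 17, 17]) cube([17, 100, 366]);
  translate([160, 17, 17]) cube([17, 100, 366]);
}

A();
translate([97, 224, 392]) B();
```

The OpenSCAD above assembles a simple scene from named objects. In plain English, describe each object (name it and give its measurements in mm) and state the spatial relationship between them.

A is a simple wooden stool: a rectangular seat 338 mm (x) by 360 mm (y), 22 mm thick, top face at z = 392 mm, on four square legs, each 34×34 mm in cross-section. The legs rest on z = 0, each flush with a corner of the seat.

B is an open storage box with external size 177×134×383 mm and wall thickness 17 mm (the base is also 17 mm thick). The base covers the whole footprint; the four walls stand on the base, with the y-facing walls full-width and the x-facing walls fitting between their inner faces.

The open box is on top of the stool.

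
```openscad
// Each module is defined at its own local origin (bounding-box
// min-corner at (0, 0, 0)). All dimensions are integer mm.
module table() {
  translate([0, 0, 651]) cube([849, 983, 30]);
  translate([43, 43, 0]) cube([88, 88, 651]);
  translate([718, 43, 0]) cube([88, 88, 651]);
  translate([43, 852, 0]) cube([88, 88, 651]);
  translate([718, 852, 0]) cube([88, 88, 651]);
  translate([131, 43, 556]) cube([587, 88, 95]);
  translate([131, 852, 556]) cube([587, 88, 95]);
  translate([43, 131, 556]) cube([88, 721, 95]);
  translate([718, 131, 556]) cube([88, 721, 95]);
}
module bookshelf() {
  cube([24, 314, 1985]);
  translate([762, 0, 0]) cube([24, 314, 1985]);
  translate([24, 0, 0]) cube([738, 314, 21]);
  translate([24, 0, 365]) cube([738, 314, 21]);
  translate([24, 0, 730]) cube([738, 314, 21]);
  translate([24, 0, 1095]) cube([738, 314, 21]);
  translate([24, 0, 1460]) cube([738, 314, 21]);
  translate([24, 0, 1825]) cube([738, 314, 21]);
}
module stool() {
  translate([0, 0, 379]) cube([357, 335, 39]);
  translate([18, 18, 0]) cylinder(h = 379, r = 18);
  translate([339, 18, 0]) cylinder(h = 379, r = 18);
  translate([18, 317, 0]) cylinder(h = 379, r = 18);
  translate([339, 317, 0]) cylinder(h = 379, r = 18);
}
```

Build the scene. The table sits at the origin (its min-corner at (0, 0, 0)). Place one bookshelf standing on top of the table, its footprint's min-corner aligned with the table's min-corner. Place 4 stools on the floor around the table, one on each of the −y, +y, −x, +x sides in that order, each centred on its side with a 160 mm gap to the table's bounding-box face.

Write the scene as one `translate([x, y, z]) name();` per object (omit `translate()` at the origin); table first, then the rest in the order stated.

table();
translate([0, 0, 681]) bookshelf();
translate([246, -495, 0]) stool();
translate([246, 1143, 0]) stool();
translate([-517, 324, 0]) stool();
translate([1009, 324, 0]) stool();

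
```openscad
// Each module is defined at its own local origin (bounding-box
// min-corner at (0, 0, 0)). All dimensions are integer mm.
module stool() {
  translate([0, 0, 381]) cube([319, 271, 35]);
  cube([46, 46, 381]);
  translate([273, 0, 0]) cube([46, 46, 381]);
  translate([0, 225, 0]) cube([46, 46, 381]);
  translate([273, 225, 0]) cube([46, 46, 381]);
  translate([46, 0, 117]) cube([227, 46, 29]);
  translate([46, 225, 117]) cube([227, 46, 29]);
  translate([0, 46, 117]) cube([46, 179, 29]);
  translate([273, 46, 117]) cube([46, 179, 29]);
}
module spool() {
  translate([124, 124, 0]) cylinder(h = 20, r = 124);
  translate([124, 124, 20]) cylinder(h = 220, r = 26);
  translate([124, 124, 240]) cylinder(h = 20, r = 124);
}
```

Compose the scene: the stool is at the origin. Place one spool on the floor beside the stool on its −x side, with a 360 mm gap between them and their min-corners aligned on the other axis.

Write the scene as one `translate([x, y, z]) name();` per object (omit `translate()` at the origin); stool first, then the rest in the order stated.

stool();
translate([-608, 0, 0]) spool();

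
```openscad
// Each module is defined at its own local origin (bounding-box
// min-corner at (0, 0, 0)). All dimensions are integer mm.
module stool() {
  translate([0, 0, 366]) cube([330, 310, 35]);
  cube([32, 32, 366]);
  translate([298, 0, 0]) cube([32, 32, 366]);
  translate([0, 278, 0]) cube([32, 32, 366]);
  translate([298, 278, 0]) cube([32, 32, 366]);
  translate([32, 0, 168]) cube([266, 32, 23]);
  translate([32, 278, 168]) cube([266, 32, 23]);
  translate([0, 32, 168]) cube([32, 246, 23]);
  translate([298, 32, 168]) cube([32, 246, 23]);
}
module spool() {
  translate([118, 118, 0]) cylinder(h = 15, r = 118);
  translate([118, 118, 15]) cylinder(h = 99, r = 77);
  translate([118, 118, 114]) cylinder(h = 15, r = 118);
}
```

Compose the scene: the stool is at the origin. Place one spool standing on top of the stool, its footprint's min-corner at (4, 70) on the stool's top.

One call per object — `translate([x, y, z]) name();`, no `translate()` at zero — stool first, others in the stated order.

stool();
translate([4, 70, 401]) spool();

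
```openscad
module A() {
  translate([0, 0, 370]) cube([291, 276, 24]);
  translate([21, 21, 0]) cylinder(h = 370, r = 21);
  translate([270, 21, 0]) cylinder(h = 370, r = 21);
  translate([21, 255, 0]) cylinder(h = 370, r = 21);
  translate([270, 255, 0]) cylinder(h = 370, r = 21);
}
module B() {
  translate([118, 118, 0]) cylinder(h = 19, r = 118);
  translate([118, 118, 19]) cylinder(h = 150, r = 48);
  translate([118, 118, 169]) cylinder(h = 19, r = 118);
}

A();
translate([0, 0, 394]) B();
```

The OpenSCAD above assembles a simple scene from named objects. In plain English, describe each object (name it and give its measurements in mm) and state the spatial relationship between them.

A is a simple wooden stool: a rectangular seat 291 mm (x) by 276 mm (y), 24 mm thick, top face at z = 394 mm, on four round legs, each 42 mm in diameter. The legs rest on z = 0, each leg's axis is inset half a diameter from the nearest pair of seat edges (so the leg's bounding box is flush with the corner).

B is a spool: two coaxial disc flanges of radius 118 mm and thickness 19 mm, joined by a core cylinder of radius 48 mm and height 150 mm. The lower flange rests on z = 0 and the three cylinders share a vertical axis.

The spool is on top of the stool.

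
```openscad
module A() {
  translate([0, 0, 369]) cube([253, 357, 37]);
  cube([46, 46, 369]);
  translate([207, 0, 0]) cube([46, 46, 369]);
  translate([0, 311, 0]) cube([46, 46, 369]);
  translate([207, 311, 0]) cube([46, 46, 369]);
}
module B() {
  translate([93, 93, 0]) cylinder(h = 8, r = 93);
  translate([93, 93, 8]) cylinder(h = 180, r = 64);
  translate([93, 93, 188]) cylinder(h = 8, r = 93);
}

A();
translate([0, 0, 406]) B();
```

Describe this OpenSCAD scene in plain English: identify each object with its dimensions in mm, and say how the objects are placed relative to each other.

A is a simple wooden stool: a rectangular seat 253 mm (x) by 357 mm (y), 37 mm thick, top face at z = 406 mm, on four square legs, each 46×46 mm in cross-section. The legs rest on z = 0, each flush with a corner of the seat.

B is a spool: two coaxial disc flanges of radius 93 mm and thickness 8 mm, joined by a core cylinder of radius 64 mm and height 180 mm. The lower flange rests on z = 0 and the three cylinders share a vertical axis.

The spool is on top of the stool.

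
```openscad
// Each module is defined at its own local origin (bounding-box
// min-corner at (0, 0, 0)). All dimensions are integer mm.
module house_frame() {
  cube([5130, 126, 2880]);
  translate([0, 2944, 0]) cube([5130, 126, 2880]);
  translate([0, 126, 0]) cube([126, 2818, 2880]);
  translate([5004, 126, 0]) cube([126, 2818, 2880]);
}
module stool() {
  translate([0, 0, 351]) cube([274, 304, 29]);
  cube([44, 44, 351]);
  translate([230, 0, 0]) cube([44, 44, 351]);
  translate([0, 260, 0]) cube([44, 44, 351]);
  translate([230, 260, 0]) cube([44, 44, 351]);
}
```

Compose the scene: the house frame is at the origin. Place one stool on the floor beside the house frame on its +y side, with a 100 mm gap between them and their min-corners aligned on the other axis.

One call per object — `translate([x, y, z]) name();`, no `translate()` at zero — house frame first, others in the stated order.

house_frame();
translate([0, 3170, 0]) stool();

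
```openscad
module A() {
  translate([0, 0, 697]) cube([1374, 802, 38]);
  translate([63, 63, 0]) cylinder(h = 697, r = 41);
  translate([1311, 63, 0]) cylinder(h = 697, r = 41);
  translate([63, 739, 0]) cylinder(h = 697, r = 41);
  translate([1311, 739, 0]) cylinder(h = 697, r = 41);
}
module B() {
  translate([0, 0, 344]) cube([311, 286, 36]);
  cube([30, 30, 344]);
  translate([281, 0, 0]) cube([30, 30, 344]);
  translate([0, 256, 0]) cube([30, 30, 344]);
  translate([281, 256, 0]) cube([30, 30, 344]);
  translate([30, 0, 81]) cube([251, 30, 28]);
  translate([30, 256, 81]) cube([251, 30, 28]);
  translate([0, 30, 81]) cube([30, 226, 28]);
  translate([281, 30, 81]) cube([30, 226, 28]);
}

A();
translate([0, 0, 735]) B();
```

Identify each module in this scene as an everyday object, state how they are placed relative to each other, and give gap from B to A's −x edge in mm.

The stool's min-x is at 0; the table's min-x is 0; gap = 0 mm.

A is a table. B is a stool. The stool is on top of the table. The gap from the stool to the table's −x edge is 0 mm.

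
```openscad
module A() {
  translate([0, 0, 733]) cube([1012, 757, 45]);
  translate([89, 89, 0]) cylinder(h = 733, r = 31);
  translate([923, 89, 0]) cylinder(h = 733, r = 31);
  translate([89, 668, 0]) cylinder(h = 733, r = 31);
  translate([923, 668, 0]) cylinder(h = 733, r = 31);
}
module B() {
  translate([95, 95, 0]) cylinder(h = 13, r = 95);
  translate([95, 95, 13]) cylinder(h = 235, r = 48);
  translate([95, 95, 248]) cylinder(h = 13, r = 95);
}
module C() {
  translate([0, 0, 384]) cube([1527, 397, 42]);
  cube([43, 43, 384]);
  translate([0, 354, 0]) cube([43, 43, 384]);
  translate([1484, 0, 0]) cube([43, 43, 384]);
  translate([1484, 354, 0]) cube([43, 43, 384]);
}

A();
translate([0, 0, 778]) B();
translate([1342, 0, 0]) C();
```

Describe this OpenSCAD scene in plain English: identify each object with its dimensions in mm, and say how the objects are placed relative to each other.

A is a table: top 1012 mm (x) × 757 mm (y), 45 mm thick, upper face at z = 778 mm, on four round legs of 62 mm diameter, each leg's bounding box inset 58 mm from the nearest pair of top edges, running from z = 0 to the bottom of the top.

B is a spool: two coaxial disc flanges of radius 95 mm and thickness 13 mm, joined by a core cylinder of radius 48 mm and height 235 mm. The lower flange rests on z = 0 and the three cylinders share a vertical axis.

C is a bench: a 1527×397 mm seat slab, 42 mm thick, top at z = 426 mm, on four 43×43 mm square legs flush with the seat corners and standing on z = 0.

The spool is on top of the table. The bench is on the floor beside the table on its +x side.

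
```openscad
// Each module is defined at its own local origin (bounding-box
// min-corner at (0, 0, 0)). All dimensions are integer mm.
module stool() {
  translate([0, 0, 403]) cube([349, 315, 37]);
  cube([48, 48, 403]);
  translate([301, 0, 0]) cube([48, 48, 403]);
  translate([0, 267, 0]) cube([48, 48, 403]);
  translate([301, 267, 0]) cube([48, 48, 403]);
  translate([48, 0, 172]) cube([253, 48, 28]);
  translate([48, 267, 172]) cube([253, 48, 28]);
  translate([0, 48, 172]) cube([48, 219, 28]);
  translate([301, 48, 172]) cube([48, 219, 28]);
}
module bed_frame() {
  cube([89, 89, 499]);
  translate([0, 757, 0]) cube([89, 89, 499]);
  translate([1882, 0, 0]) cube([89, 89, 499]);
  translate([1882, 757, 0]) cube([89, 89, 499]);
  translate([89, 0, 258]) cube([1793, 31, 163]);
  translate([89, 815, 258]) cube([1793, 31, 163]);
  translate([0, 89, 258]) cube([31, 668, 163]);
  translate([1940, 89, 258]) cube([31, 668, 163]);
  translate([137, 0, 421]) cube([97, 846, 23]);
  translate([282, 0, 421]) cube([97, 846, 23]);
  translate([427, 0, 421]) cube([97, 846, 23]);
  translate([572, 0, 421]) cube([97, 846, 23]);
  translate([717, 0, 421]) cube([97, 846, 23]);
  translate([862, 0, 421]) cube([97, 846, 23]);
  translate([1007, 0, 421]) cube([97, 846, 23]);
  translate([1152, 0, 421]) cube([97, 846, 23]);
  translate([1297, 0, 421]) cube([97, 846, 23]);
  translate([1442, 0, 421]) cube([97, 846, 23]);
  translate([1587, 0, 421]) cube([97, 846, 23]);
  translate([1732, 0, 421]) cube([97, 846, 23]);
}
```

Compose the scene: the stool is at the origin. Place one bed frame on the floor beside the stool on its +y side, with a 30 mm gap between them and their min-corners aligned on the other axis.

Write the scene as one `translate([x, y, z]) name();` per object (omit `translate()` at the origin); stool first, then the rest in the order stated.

stool();
translate([0, 345, 0]) bed_frame();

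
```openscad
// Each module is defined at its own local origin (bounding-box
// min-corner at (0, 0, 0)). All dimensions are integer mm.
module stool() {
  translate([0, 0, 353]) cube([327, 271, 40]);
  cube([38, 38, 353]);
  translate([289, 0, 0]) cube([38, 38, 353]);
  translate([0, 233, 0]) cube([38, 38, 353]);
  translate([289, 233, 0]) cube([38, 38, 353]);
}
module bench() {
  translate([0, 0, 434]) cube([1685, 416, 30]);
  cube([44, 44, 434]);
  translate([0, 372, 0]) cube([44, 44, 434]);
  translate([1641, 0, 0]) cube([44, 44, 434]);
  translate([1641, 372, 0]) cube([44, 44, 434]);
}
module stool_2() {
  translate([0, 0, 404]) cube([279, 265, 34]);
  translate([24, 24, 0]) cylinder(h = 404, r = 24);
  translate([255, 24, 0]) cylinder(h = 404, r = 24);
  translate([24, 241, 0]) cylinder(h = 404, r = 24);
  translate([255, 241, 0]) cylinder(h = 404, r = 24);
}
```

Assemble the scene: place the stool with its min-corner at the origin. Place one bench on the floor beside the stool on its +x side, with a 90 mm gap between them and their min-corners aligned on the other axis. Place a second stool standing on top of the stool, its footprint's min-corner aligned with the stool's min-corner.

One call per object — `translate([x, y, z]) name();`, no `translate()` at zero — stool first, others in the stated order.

stool();
translate([417, 0, 0]) bench();
translate([0, 0, 393]) stool_2();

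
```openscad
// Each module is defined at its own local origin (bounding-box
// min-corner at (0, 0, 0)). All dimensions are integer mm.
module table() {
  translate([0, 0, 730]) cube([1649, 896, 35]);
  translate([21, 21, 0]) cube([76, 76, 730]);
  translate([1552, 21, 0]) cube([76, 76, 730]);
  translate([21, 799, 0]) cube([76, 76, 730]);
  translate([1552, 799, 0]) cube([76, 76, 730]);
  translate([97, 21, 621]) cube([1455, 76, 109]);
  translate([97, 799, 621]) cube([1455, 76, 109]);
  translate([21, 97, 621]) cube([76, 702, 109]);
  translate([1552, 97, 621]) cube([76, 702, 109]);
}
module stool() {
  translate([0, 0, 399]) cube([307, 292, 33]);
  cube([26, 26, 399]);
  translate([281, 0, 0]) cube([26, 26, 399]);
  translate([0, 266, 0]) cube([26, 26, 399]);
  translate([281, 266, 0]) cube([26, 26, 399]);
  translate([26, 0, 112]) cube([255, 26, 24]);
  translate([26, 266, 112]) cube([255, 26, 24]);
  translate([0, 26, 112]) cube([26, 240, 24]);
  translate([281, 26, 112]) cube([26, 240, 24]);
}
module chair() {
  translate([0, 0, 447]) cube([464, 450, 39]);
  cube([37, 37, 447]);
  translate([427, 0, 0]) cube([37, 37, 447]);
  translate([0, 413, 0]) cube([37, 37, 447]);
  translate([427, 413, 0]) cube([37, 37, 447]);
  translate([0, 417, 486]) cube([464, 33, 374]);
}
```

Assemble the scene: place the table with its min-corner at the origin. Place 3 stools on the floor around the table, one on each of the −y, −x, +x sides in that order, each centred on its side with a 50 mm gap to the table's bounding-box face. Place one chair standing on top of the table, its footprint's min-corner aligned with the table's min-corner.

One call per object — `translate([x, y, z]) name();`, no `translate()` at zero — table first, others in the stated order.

table();
translate([671, -342, 0]) stool();
translate([-357, 302, 0]) stool();
translate([1699, 302, 0]) stool();
translate([0, 0, 765]) chair();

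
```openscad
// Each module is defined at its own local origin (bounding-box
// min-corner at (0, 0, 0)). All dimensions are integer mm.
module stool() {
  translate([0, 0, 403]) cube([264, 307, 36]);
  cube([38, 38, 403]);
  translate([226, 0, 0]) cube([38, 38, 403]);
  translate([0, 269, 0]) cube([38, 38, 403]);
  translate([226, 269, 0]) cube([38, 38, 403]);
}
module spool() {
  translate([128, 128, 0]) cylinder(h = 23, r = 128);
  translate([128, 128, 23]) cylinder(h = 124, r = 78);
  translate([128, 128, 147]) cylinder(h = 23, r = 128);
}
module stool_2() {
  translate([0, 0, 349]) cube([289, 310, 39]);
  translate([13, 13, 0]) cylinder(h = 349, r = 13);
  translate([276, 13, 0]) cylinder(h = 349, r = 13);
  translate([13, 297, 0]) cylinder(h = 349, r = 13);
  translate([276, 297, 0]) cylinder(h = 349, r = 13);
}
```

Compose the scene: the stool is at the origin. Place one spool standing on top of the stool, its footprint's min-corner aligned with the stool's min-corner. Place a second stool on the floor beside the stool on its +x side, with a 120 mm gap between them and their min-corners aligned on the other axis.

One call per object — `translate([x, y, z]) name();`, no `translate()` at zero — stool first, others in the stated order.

stool();
translate([0, 0, 439]) spool();
translate([384, 0, 0]) stool_2();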